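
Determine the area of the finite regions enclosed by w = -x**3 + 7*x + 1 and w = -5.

131/4

Set the curves equal: -x**3 + 7*x + 1 = -5, so -x**3 + 7*x + 6 = 0, which factors as -(x - 3)*(x + 1)*(x + 2) = 0. The curves meet at x = -2, -1, 3.
On [-2, -1], w = -5 is on top; that piece has area ∫[-2,-1] (-(-x**3 + 7*x + 6)) dx = 3/4.
On [-1, 3], w = -x**3 + 7*x + 1 is on top; that piece has area ∫[-1,3] (-x**3 + 7*x + 6) dx = 32.
Total enclosed area = 3/4 + 32 = 131/4.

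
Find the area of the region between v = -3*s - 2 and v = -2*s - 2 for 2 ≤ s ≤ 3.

5/2

On [2, 3], (-3*s - 2) - (-2*s - 2) = -s is ≤ 0 throughout, so the area is a single integral of |-s|.
∫[2,3] (-s) ds = -5/2; the area of that piece is 5/2.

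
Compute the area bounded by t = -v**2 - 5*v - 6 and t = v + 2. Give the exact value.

4/3

Both boundary curves give t as a function of v, so integrate with respect to v. Setting them equal: -v**2 - 6*v - 8 = 0, i.e. -(v + 2)*(v + 4) = 0, so they meet at v = -4, -2.
For v in [-4, -2], t = -v**2 - 5*v - 6 is on the right; area = ∫[-4,-2] (-v**2 - 6*v - 8) dv = 4/3.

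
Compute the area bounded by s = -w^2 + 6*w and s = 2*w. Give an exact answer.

Both boundary curves give s as a function of w, so integrate with respect to w. Setting them equal: -w^2 + 4*w = 0, i.e. -w*(w - 4) = 0, so they meet at w = 0, 4.
For w in [0, 4], s = -w^2 + 6*w is on the right; area = ∫[0,4] (-w^2 + 4*w) dw = 32/3.

32/3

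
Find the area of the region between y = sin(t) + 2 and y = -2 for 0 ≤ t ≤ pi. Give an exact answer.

On [0, pi], (sin(t) + 2) - (-2) = sin(t) + 4 is ≥ 0 throughout, so the area is a single integral of |sin(t) + 4|.
∫[0,pi] (sin(t) + 4) dt = 2 + 4*pi.

2 + 4*pi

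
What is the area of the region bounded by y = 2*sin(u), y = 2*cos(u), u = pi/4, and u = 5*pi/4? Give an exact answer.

On [pi/4, 5*pi/4], (2*sin(u)) - (2*cos(u)) = 2*sin(u) - 2*cos(u) is ≥ 0 throughout, so the area is a single integral of |2*sin(u) - 2*cos(u)|.
∫[pi/4,5*pi/4] (2*sin(u) - 2*cos(u)) du = 4*sqrt(2).

4*sqrt(2)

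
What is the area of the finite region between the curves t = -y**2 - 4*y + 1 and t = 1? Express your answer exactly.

Both boundary curves give t as a function of y, so integrate with respect to y. Setting them equal: -y**2 - 4*y = 0, i.e. -y*(y + 4) = 0, so they meet at y = -4, 0.
For y in [-4, 0], t = -y**2 - 4*y + 1 is on the right; area = ∫[-4,0] (-y**2 - 4*y) dy = 32/3.

32/3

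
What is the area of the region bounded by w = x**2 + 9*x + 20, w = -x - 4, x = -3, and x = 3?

On [-3, 3], (x**2 + 9*x + 20) - (-x - 4) = x**2 + 10*x + 24 is ≥ 0 throughout, so the area is a single integral of |x**2 + 10*x + 24|.
∫[-3,3] (x**2 + 10*x + 24) dx = 162.

162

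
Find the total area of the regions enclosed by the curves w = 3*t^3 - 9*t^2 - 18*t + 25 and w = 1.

Set the curves equal: 3*t^3 - 9*t^2 - 18*t + 25 = 1, so 3*t^3 - 9*t^2 - 18*t + 24 = 0, which factors as 3*(t - 4)*(t - 1)*(t + 2) = 0. The curves meet at t = -2, 1, 4.
On [-2, 1], w = 3*t^3 - 9*t^2 - 18*t + 25 is on top; that piece has area ∫[-2,1] (3*t^3 - 9*t^2 - 18*t + 24) dt = 243/4.
On [1, 4], w = 1 is on top; that piece has area ∫[1,4] (-(3*t^3 - 9*t^2 - 18*t + 24)) dt = 243/4.
Total enclosed area = 243/4 + 243/4 = 243/2.

243/2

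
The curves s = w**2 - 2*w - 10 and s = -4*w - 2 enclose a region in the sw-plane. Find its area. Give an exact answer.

Both boundary curves give s as a function of w, so integrate with respect to w. Setting them equal: w**2 + 2*w - 8 = 0, i.e. (w - 2)*(w + 4) = 0, so they meet at w = -4, 2.
For w in [-4, 2], s = w**2 - 2*w - 10 is on the left; area = ∫[-4,2] (-(w**2 + 2*w - 8)) dw = 36.

36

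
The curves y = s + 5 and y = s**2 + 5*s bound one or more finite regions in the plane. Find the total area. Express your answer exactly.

Set the curves equal: s + 5 = s**2 + 5*s, so -s**2 - 4*s + 5 = 0, which factors as -(s - 1)*(s + 5) = 0. The curves meet at s = -5, 1.
On [-5, 1], y = s + 5 is on top; that piece has area ∫[-5,1] (-s**2 - 4*s + 5) ds = 36.

36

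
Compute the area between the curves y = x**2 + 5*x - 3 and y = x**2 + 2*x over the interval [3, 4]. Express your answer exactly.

15/2

On [3, 4], (x**2 + 5*x - 3) - (x**2 + 2*x) = 3*x - 3 is ≥ 0 throughout, so the area is a single integral of |3*x - 3|.
∫[3,4] (3*x - 3) dx = 15/2.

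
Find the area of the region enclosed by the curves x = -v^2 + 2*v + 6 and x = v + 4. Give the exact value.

Both boundary curves give x as a function of v, so integrate with respect to v. Setting them equal: -v^2 + v + 2 = 0, i.e. -(v - 2)*(v + 1) = 0, so they meet at v = -1, 2.
For v in [-1, 2], x = -v^2 + 2*v + 6 is on the right; area = ∫[-1,2] (-v^2 + v + 2) dv = 9/2.

9/2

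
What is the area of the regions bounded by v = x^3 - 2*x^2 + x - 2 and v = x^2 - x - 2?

1/2

Set the curves equal: x^3 - 2*x^2 + x - 2 = x^2 - x - 2, so x^3 - 3*x^2 + 2*x = 0, which factors as x*(x - 2)*(x - 1) = 0. The curves meet at x = 0, 1, 2.
On [0, 1], v = x^3 - 2*x^2 + x - 2 is on top; that piece has area ∫[0,1] (x^3 - 3*x^2 + 2*x) dx = 1/4.
On [1, 2], v = x^2 - x - 2 is on top; that piece has area ∫[1,2] (-(x^3 - 3*x^2 + 2*x)) dx = 1/4.
Total enclosed area = 1/4 + 1/4 = 1/2.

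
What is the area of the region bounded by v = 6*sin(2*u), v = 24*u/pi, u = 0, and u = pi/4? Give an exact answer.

3 - 3*pi/4

On [0, pi/4], (6*sin(2*u)) - (24*u/pi) = -24*u/pi + 6*sin(2*u) is ≥ 0 throughout, so the area is a single integral of |-24*u/pi + 6*sin(2*u)|.
∫[0,pi/4] (-24*u/pi + 6*sin(2*u)) du = 3 - 3*pi/4.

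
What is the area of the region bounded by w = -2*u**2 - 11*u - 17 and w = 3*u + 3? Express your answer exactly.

Set the curves equal: -2*u**2 - 11*u - 17 = 3*u + 3, so -2*u**2 - 14*u - 20 = 0, which factors as -2*(u + 2)*(u + 5) = 0. The curves meet at u = -5, -2.
On [-5, -2], w = -2*u**2 - 11*u - 17 is on top; that piece has area ∫[-5,-2] (-2*u**2 - 14*u - 20) du = 9.

9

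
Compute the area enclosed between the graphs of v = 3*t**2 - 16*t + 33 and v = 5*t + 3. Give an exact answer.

Set the curves equal: 3*t**2 - 16*t + 33 = 5*t + 3, so 3*t**2 - 21*t + 30 = 0, which factors as 3*(t - 5)*(t - 2) = 0. The curves meet at t = 2, 5.
On [2, 5], v = 5*t + 3 is on top; that piece has area ∫[2,5] (-(3*t**2 - 21*t + 30)) dt = 27/2.

27/2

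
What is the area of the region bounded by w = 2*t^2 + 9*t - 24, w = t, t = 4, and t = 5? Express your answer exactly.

On [4, 5], (2*t^2 + 9*t - 24) - (t) = 2*t^2 + 8*t - 24 is ≥ 0 throughout, so the area is a single integral of |2*t^2 + 8*t - 24|.
∫[4,5] (2*t^2 + 8*t - 24) dt = 158/3.

158/3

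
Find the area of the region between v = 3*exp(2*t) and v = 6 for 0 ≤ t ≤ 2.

-33/2 + 6*log(2) + 3*exp(4)/2

The difference (3*exp(2*t)) - (6) = 3*exp(2*t) - 6 changes sign at t = log(2)/2 inside [0, 2], so split the integral there.
∫[0,log(2)/2] (3*exp(2*t) - 6) dt = 3/2 - log(8); the area of that piece is -3/2 + log(8).
∫[log(2)/2,2] (3*exp(2*t) - 6) dt = -15 + 3*log(2) + 3*exp(4)/2.
Total area = (-3/2 + log(8)) + (-15 + 3*log(2) + 3*exp(4)/2) = -33/2 + 6*log(2) + 3*exp(4)/2.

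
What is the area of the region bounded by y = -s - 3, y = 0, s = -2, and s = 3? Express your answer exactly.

On [-2, 3], (-s - 3) - (0) = -s - 3 is ≤ 0 throughout, so the area is a single integral of |-s - 3|.
∫[-2,3] (-s - 3) ds = -35/2; the area of that piece is 35/2.

35/2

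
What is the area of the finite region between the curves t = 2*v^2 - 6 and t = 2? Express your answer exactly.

64/3

Both boundary curves give t as a function of v, so integrate with respect to v. Setting them equal: 2*v^2 - 8 = 0, i.e. 2*(v - 2)*(v + 2) = 0, so they meet at v = -2, 2.
For v in [-2, 2], t = 2*v^2 - 6 is on the left; area = ∫[-2,2] (-(2*v^2 - 8)) dv = 64/3.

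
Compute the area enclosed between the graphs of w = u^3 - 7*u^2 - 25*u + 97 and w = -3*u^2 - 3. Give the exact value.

4019/6

Set the curves equal: u^3 - 7*u^2 - 25*u + 97 = -3*u^2 - 3, so u^3 - 4*u^2 - 25*u + 100 = 0, which factors as (u - 5)*(u - 4)*(u + 5) = 0. The curves meet at u = -5, 4, 5.
On [-5, 4], w = u^3 - 7*u^2 - 25*u + 97 is on top; that piece has area ∫[-5,4] (u^3 - 4*u^2 - 25*u + 100) du = 2673/4.
On [4, 5], w = -3*u^2 - 3 is on top; that piece has area ∫[4,5] (-(u^3 - 4*u^2 - 25*u + 100)) du = 19/12.
Total enclosed area = 2673/4 + 19/12 = 4019/6.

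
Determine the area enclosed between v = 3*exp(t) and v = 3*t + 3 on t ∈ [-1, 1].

On [-1, 1], (3*exp(t)) - (3*t + 3) = -3*t + 3*exp(t) - 3 is ≥ 0 throughout, so the area is a single integral of |-3*t + 3*exp(t) - 3|.
∫[-1,1] (-3*t + 3*exp(t) - 3) dt = -6 - 3*exp(-1) + 3*exp(1).

-6 - 3*exp(-1) + 3*exp(1)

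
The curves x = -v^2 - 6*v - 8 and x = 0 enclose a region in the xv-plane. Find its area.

Both boundary curves give x as a function of v, so integrate with respect to v. Setting them equal: -v^2 - 6*v - 8 = 0, i.e. -(v + 2)*(v + 4) = 0, so they meet at v = -4, -2.
For v in [-4, -2], x = -v^2 - 6*v - 8 is on the right; area = ∫[-4,-2] (-v^2 - 6*v - 8) dv = 4/3.

4/3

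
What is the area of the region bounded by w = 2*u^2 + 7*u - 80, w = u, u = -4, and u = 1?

1205/3

On [-4, 1], (2*u^2 + 7*u - 80) - (u) = 2*u^2 + 6*u - 80 is ≤ 0 throughout, so the area is a single integral of |2*u^2 + 6*u - 80|.
∫[-4,1] (2*u^2 + 6*u - 80) du = -1205/3; the area of that piece is 1205/3.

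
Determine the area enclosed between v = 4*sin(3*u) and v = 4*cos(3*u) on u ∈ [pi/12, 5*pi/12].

On [pi/12, 5*pi/12], (4*sin(3*u)) - (4*cos(3*u)) = 4*sin(3*u) - 4*cos(3*u) is ≥ 0 throughout, so the area is a single integral of |4*sin(3*u) - 4*cos(3*u)|.
∫[pi/12,5*pi/12] (4*sin(3*u) - 4*cos(3*u)) du = 8*sqrt(2)/3.

8*sqrt(2)/3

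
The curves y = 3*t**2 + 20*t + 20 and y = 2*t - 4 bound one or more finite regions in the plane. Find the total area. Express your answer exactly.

Set the curves equal: 3*t**2 + 20*t + 20 = 2*t - 4, so 3*t**2 + 18*t + 24 = 0, which factors as 3*(t + 2)*(t + 4) = 0. The curves meet at t = -4, -2.
On [-4, -2], y = 2*t - 4 is on top; that piece has area ∫[-4,-2] (-(3*t**2 + 18*t + 24)) dt = 4.

4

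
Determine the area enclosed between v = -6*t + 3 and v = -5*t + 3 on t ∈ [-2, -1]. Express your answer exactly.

3/2

On [-2, -1], (-6*t + 3) - (-5*t + 3) = -t is ≥ 0 throughout, so the area is a single integral of |-t|.
∫[-2,-1] (-t) dt = 3/2.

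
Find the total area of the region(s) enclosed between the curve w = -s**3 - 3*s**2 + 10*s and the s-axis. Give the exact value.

407/4

The curve meets the s-axis where -s**3 - 3*s**2 + 10*s = 0, i.e. -s*(s - 2)*(s + 5) = 0, at s = -5, 0, 2.
On [-5, 0] the curve lies below the axis; ∫[-5,0] (-s**3 - 3*s**2 + 10*s) ds = -375/4, giving area 375/4.
On [0, 2] the curve lies above the axis; ∫[0,2] (-s**3 - 3*s**2 + 10*s) ds = 8, giving area 8.
Total area = 375/4 + 8 = 407/4.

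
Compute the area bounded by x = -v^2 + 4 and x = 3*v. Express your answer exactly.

125/6

Both boundary curves give x as a function of v, so integrate with respect to v. Setting them equal: -v^2 - 3*v + 4 = 0, i.e. -(v - 1)*(v + 4) = 0, so they meet at v = -4, 1.
For v in [-4, 1], x = -v^2 + 4 is on the right; area = ∫[-4,1] (-v^2 - 3*v + 4) dv = 125/6.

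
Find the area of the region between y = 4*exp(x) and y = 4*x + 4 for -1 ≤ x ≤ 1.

On [-1, 1], (4*exp(x)) - (4*x + 4) = -4*x + 4*exp(x) - 4 is ≥ 0 throughout, so the area is a single integral of |-4*x + 4*exp(x) - 4|.
∫[-1,1] (-4*x + 4*exp(x) - 4) dx = -8 - 4*exp(-1) + 4*exp(1).

-8 - 4*exp(-1) + 4*exp(1)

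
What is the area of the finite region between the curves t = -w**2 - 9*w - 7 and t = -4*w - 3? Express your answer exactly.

9/2

Both boundary curves give t as a function of w, so integrate with respect to w. Setting them equal: -w**2 - 5*w - 4 = 0, i.e. -(w + 1)*(w + 4) = 0, so they meet at w = -4, -1.
For w in [-4, -1], t = -w**2 - 9*w - 7 is on the right; area = ∫[-4,-1] (-w**2 - 5*w - 4) dw = 9/2.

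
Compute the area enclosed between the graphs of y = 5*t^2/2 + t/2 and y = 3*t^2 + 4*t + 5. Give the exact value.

9/4

Set the curves equal: 5*t^2/2 + t/2 = 3*t^2 + 4*t + 5, so -t^2/2 - 7*t/2 - 5 = 0, which factors as -(t + 2)*(t + 5)/2 = 0. The curves meet at t = -5, -2.
On [-5, -2], y = 5*t^2/2 + t/2 is on top; that piece has area ∫[-5,-2] (-t^2/2 - 7*t/2 - 5) dt = 9/4.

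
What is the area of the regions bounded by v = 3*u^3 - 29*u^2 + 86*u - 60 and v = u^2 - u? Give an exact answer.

Set the curves equal: 3*u^3 - 29*u^2 + 86*u - 60 = u^2 - u, so 3*u^3 - 30*u^2 + 87*u - 60 = 0, which factors as 3*(u - 5)*(u - 4)*(u - 1) = 0. The curves meet at u = 1, 4, 5.
On [1, 4], v = 3*u^3 - 29*u^2 + 86*u - 60 is on top; that piece has area ∫[1,4] (3*u^3 - 30*u^2 + 87*u - 60) du = 135/4.
On [4, 5], v = u^2 - u is on top; that piece has area ∫[4,5] (-(3*u^3 - 30*u^2 + 87*u - 60)) du = 7/4.
Total enclosed area = 135/4 + 7/4 = 71/2.

71/2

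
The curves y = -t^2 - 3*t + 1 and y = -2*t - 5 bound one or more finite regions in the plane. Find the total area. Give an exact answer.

125/6

Set the curves equal: -t^2 - 3*t + 1 = -2*t - 5, so -t^2 - t + 6 = 0, which factors as -(t - 2)*(t + 3) = 0. The curves meet at t = -3, 2.
On [-3, 2], y = -t^2 - 3*t + 1 is on top; that piece has area ∫[-3,2] (-t^2 - t + 6) dt = 125/6.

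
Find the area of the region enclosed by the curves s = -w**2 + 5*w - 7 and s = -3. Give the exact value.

9/2

Both boundary curves give s as a function of w, so integrate with respect to w. Setting them equal: -w**2 + 5*w - 4 = 0, i.e. -(w - 4)*(w - 1) = 0, so they meet at w = 1, 4.
For w in [1, 4], s = -w**2 + 5*w - 7 is on the right; area = ∫[1,4] (-w**2 + 5*w - 4) dw = 9/2.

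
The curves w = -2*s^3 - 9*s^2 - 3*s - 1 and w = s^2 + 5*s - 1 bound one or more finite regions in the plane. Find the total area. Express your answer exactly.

71/3

Set the curves equal: -2*s^3 - 9*s^2 - 3*s - 1 = s^2 + 5*s - 1, so -2*s^3 - 10*s^2 - 8*s = 0, which factors as -2*s*(s + 1)*(s + 4) = 0. The curves meet at s = -4, -1, 0.
On [-4, -1], w = s^2 + 5*s - 1 is on top; that piece has area ∫[-4,-1] (-(-2*s^3 - 10*s^2 - 8*s)) ds = 45/2.
On [-1, 0], w = -2*s^3 - 9*s^2 - 3*s - 1 is on top; that piece has area ∫[-1,0] (-2*s^3 - 10*s^2 - 8*s) ds = 7/6.
Total enclosed area = 45/2 + 7/6 = 71/3.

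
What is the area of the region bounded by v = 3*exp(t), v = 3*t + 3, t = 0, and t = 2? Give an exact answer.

On [0, 2], (3*exp(t)) - (3*t + 3) = -3*t + 3*exp(t) - 3 is ≥ 0 throughout, so the area is a single integral of |-3*t + 3*exp(t) - 3|.
∫[0,2] (-3*t + 3*exp(t) - 3) dt = -15 + 3*exp(2).

-15 + 3*exp(2)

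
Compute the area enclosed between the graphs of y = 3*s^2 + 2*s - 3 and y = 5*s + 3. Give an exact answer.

Set the curves equal: 3*s^2 + 2*s - 3 = 5*s + 3, so 3*s^2 - 3*s - 6 = 0, which factors as 3*(s - 2)*(s + 1) = 0. The curves meet at s = -1, 2.
On [-1, 2], y = 5*s + 3 is on top; that piece has area ∫[-1,2] (-(3*s^2 - 3*s - 6)) ds = 27/2.

27/2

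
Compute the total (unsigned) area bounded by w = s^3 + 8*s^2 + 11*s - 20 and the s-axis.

The curve meets the s-axis where s^3 + 8*s^2 + 11*s - 20 = 0, i.e. (s - 1)*(s + 4)*(s + 5) = 0, at s = -5, -4, 1.
On [-5, -4] the curve lies above the axis; ∫[-5,-4] (s^3 + 8*s^2 + 11*s - 20) ds = 11/12, giving area 11/12.
On [-4, 1] the curve lies below the axis; ∫[-4,1] (s^3 + 8*s^2 + 11*s - 20) ds = -875/12, giving area 875/12.
Total area = 11/12 + 875/12 = 443/6.

443/6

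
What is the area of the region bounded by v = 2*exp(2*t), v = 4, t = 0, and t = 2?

-11 + 4*log(2) + exp(4)

The difference (2*exp(2*t)) - (4) = 2*exp(2*t) - 4 changes sign at t = log(2)/2 inside [0, 2], so split the integral there.
∫[0,log(2)/2] (2*exp(2*t) - 4) dt = 1 - log(4); the area of that piece is -1 + log(4).
∫[log(2)/2,2] (2*exp(2*t) - 4) dt = -10 + 2*log(2) + exp(4).
Total area = (-1 + log(4)) + (-10 + 2*log(2) + exp(4)) = -11 + 4*log(2) + exp(4).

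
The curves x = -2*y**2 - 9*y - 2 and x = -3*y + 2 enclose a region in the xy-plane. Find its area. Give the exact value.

Both boundary curves give x as a function of y, so integrate with respect to y. Setting them equal: -2*y**2 - 6*y - 4 = 0, i.e. -2*(y + 1)*(y + 2) = 0, so they meet at y = -2, -1.
For y in [-2, -1], x = -2*y**2 - 9*y - 2 is on the right; area = ∫[-2,-1] (-2*y**2 - 6*y - 4) dy = 1/3.

1/3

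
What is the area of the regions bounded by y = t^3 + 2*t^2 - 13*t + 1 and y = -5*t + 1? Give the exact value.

Set the curves equal: t^3 + 2*t^2 - 13*t + 1 = -5*t + 1, so t^3 + 2*t^2 - 8*t = 0, which factors as t*(t - 2)*(t + 4) = 0. The curves meet at t = -4, 0, 2.
On [-4, 0], y = t^3 + 2*t^2 - 13*t + 1 is on top; that piece has area ∫[-4,0] (t^3 + 2*t^2 - 8*t) dt = 128/3.
On [0, 2], y = -5*t + 1 is on top; that piece has area ∫[0,2] (-(t^3 + 2*t^2 - 8*t)) dt = 20/3.
Total enclosed area = 128/3 + 20/3 = 148/3.

148/3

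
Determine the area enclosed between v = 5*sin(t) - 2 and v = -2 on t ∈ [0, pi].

On [0, pi], (5*sin(t) - 2) - (-2) = 5*sin(t) is ≥ 0 throughout, so the area is a single integral of |5*sin(t)|.
∫[0,pi] (5*sin(t)) dt = 10.

10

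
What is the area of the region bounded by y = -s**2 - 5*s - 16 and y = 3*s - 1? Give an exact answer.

Set the curves equal: -s**2 - 5*s - 16 = 3*s - 1, so -s**2 - 8*s - 15 = 0, which factors as -(s + 3)*(s + 5) = 0. The curves meet at s = -5, -3.
On [-5, -3], y = -s**2 - 5*s - 16 is on top; that piece has area ∫[-5,-3] (-s**2 - 8*s - 15) ds = 4/3.

4/3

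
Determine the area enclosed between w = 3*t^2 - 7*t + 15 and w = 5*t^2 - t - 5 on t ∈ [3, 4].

On [3, 4], (3*t^2 - 7*t + 15) - (5*t^2 - t - 5) = -2*t^2 - 6*t + 20 is ≤ 0 throughout, so the area is a single integral of |-2*t^2 - 6*t + 20|.
∫[3,4] (-2*t^2 - 6*t + 20) dt = -77/3; the area of that piece is 77/3.

77/3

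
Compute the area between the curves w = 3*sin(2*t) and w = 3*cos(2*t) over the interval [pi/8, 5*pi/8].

On [pi/8, 5*pi/8], (3*sin(2*t)) - (3*cos(2*t)) = 3*sin(2*t) - 3*cos(2*t) is ≥ 0 throughout, so the area is a single integral of |3*sin(2*t) - 3*cos(2*t)|.
∫[pi/8,5*pi/8] (3*sin(2*t) - 3*cos(2*t)) dt = 3*sqrt(2).

3*sqrt(2)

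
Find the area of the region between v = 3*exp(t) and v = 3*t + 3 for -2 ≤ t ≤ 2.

On [-2, 2], (3*exp(t)) - (3*t + 3) = -3*t + 3*exp(t) - 3 is ≥ 0 throughout, so the area is a single integral of |-3*t + 3*exp(t) - 3|.
∫[-2,2] (-3*t + 3*exp(t) - 3) dt = -12 - 3*exp(-2) + 3*exp(2).

-12 - 3*exp(-2) + 3*exp(2)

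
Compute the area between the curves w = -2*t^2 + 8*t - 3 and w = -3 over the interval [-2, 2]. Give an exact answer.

32

The difference (-2*t^2 + 8*t - 3) - (-3) = -2*t^2 + 8*t changes sign at t = 0 inside [-2, 2], so split the integral there.
∫[-2,0] (-2*t^2 + 8*t) dt = -64/3; the area of that piece is 64/3.
∫[0,2] (-2*t^2 + 8*t) dt = 32/3.
Total area = 64/3 + 32/3 = 32.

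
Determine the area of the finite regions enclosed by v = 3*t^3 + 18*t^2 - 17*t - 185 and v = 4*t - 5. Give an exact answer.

1551/2

Set the curves equal: 3*t^3 + 18*t^2 - 17*t - 185 = 4*t - 5, so 3*t^3 + 18*t^2 - 21*t - 180 = 0, which factors as 3*(t - 3)*(t + 4)*(t + 5) = 0. The curves meet at t = -5, -4, 3.
On [-5, -4], v = 3*t^3 + 18*t^2 - 17*t - 185 is on top; that piece has area ∫[-5,-4] (3*t^3 + 18*t^2 - 21*t - 180) dt = 15/4.
On [-4, 3], v = 4*t - 5 is on top; that piece has area ∫[-4,3] (-(3*t^3 + 18*t^2 - 21*t - 180)) dt = 3087/4.
Total enclosed area = 15/4 + 3087/4 = 1551/2.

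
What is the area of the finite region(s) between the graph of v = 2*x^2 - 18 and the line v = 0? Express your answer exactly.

The curve meets the x-axis where 2*x^2 - 18 = 0, i.e. 2*(x - 3)*(x + 3) = 0, at x = -3, 3.
On [-3, 3] the curve lies below the axis; ∫[-3,3] (2*x^2 - 18) dx = -72, giving area 72.

72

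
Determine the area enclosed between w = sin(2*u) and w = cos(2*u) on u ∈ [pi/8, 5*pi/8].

On [pi/8, 5*pi/8], (sin(2*u)) - (cos(2*u)) = sin(2*u) - cos(2*u) is ≥ 0 throughout, so the area is a single integral of |sin(2*u) - cos(2*u)|.
∫[pi/8,5*pi/8] (sin(2*u) - cos(2*u)) du = sqrt(2).

sqrt(2)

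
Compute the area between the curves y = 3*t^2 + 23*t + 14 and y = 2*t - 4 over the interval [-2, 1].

The difference (3*t^2 + 23*t + 14) - (2*t - 4) = 3*t^2 + 21*t + 18 changes sign at t = -1 inside [-2, 1], so split the integral there.
∫[-2,-1] (3*t^2 + 21*t + 18) dt = -13/2; the area of that piece is 13/2.
∫[-1,1] (3*t^2 + 21*t + 18) dt = 38.
Total area = 13/2 + 38 = 89/2.

89/2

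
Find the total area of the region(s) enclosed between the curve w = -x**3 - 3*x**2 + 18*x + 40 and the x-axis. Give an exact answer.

The curve meets the x-axis where -x**3 - 3*x**2 + 18*x + 40 = 0, i.e. -(x - 4)*(x + 2)*(x + 5) = 0, at x = -5, -2, 4.
On [-5, -2] the curve lies below the axis; ∫[-5,-2] (-x**3 - 3*x**2 + 18*x + 40) dx = -135/4, giving area 135/4.
On [-2, 4] the curve lies above the axis; ∫[-2,4] (-x**3 - 3*x**2 + 18*x + 40) dx = 216, giving area 216.
Total area = 135/4 + 216 = 999/4.

999/4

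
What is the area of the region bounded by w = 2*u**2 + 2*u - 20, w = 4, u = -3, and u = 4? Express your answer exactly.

The difference (2*u**2 + 2*u - 20) - (4) = 2*u**2 + 2*u - 24 changes sign at u = 3 inside [-3, 4], so split the integral there.
∫[-3,3] (2*u**2 + 2*u - 24) du = -108; the area of that piece is 108.
∫[3,4] (2*u**2 + 2*u - 24) du = 23/3.
Total area = 108 + 23/3 = 347/3.

347/3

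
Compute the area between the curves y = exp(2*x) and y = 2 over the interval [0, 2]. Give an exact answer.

The difference (exp(2*x)) - (2) = exp(2*x) - 2 changes sign at x = log(2)/2 inside [0, 2], so split the integral there.
∫[0,log(2)/2] (exp(2*x) - 2) dx = 1/2 - log(2); the area of that piece is -1/2 + log(2).
∫[log(2)/2,2] (exp(2*x) - 2) dx = -5 + log(2) + exp(4)/2.
Total area = (-1/2 + log(2)) + (-5 + log(2) + exp(4)/2) = -11/2 + 2*log(2) + exp(4)/2.

-11/2 + 2*log(2) + exp(4)/2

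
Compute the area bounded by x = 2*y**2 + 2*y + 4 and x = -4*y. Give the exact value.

1/3

Both boundary curves give x as a function of y, so integrate with respect to y. Setting them equal: 2*y**2 + 6*y + 4 = 0, i.e. 2*(y + 1)*(y + 2) = 0, so they meet at y = -2, -1.
For y in [-2, -1], x = 2*y**2 + 2*y + 4 is on the left; area = ∫[-2,-1] (-(2*y**2 + 6*y + 4)) dy = 1/3.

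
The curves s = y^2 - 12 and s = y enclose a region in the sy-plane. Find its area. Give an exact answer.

343/6

Both boundary curves give s as a function of y, so integrate with respect to y. Setting them equal: y^2 - y - 12 = 0, i.e. (y - 4)*(y + 3) = 0, so they meet at y = -3, 4.
For y in [-3, 4], s = y^2 - 12 is on the left; area = ∫[-3,4] (-(y^2 - y - 12)) dy = 343/6.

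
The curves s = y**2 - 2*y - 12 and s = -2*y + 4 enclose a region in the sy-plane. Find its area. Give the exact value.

Both boundary curves give s as a function of y, so integrate with respect to y. Setting them equal: y**2 - 16 = 0, i.e. (y - 4)*(y + 4) = 0, so they meet at y = -4, 4.
For y in [-4, 4], s = y**2 - 2*y - 12 is on the left; area = ∫[-4,4] (-(y**2 - 16)) dy = 256/3.

256/3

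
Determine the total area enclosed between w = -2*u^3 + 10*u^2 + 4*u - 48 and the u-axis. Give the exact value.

443/3

The curve meets the u-axis where -2*u^3 + 10*u^2 + 4*u - 48 = 0, i.e. -2*(u - 4)*(u - 3)*(u + 2) = 0, at u = -2, 3, 4.
On [-2, 3] the curve lies below the axis; ∫[-2,3] (-2*u^3 + 10*u^2 + 4*u - 48) du = -875/6, giving area 875/6.
On [3, 4] the curve lies above the axis; ∫[3,4] (-2*u^3 + 10*u^2 + 4*u - 48) du = 11/6, giving area 11/6.
Total area = 875/6 + 11/6 = 443/3.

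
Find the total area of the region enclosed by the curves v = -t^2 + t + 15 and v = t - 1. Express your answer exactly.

Set the curves equal: -t^2 + t + 15 = t - 1, so -t^2 + 16 = 0, which factors as -(t - 4)*(t + 4) = 0. The curves meet at t = -4, 4.
On [-4, 4], v = -t^2 + t + 15 is on top; that piece has area ∫[-4,4] (-t^2 + 16) dt = 256/3.

256/3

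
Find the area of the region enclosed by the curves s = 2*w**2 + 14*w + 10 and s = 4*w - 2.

Both boundary curves give s as a function of w, so integrate with respect to w. Setting them equal: 2*w**2 + 10*w + 12 = 0, i.e. 2*(w + 2)*(w + 3) = 0, so they meet at w = -3, -2.
For w in [-3, -2], s = 2*w**2 + 14*w + 10 is on the left; area = ∫[-3,-2] (-(2*w**2 + 10*w + 12)) dw = 1/3.

1/3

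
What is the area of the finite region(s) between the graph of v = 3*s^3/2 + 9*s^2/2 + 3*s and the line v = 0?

3/4

The curve meets the s-axis where 3*s^3/2 + 9*s^2/2 + 3*s = 0, i.e. 3*s*(s + 1)*(s + 2)/2 = 0, at s = -2, -1, 0.
On [-2, -1] the curve lies above the axis; ∫[-2,-1] (3*s^3/2 + 9*s^2/2 + 3*s) ds = 3/8, giving area 3/8.
On [-1, 0] the curve lies below the axis; ∫[-1,0] (3*s^3/2 + 9*s^2/2 + 3*s) ds = -3/8, giving area 3/8.
Total area = 3/8 + 3/8 = 3/4.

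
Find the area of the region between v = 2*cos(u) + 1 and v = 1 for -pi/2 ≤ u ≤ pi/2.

On [-pi/2, pi/2], (2*cos(u) + 1) - (1) = 2*cos(u) is ≥ 0 throughout, so the area is a single integral of |2*cos(u)|.
∫[-pi/2,pi/2] (2*cos(u)) du = 4.

4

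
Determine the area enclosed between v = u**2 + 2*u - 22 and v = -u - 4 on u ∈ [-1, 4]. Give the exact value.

The difference (u**2 + 2*u - 22) - (-u - 4) = u**2 + 3*u - 18 changes sign at u = 3 inside [-1, 4], so split the integral there.
∫[-1,3] (u**2 + 3*u - 18) du = -152/3; the area of that piece is 152/3.
∫[3,4] (u**2 + 3*u - 18) du = 29/6.
Total area = 152/3 + 29/6 = 111/2.

111/2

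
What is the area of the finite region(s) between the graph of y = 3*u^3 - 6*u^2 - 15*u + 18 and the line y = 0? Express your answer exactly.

The curve meets the u-axis where 3*u^3 - 6*u^2 - 15*u + 18 = 0, i.e. 3*(u - 3)*(u - 1)*(u + 2) = 0, at u = -2, 1, 3.
On [-2, 1] the curve lies above the axis; ∫[-2,1] (3*u^3 - 6*u^2 - 15*u + 18) du = 189/4, giving area 189/4.
On [1, 3] the curve lies below the axis; ∫[1,3] (3*u^3 - 6*u^2 - 15*u + 18) du = -16, giving area 16.
Total area = 189/4 + 16 = 253/4.

253/4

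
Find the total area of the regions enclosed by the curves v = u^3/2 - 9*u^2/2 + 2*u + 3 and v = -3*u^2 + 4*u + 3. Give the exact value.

131/8

Set the curves equal: u^3/2 - 9*u^2/2 + 2*u + 3 = -3*u^2 + 4*u + 3, so u^3/2 - 3*u^2/2 - 2*u = 0, which factors as u*(u - 4)*(u + 1)/2 = 0. The curves meet at u = -1, 0, 4.
On [-1, 0], v = u^3/2 - 9*u^2/2 + 2*u + 3 is on top; that piece has area ∫[-1,0] (u^3/2 - 3*u^2/2 - 2*u) du = 3/8.
On [0, 4], v = -3*u^2 + 4*u + 3 is on top; that piece has area ∫[0,4] (-(u^3/2 - 3*u^2/2 - 2*u)) du = 16.
Total enclosed area = 3/8 + 16 = 131/8.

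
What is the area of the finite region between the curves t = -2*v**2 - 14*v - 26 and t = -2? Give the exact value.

1/3

Both boundary curves give t as a function of v, so integrate with respect to v. Setting them equal: -2*v**2 - 14*v - 24 = 0, i.e. -2*(v + 3)*(v + 4) = 0, so they meet at v = -4, -3.
For v in [-4, -3], t = -2*v**2 - 14*v - 26 is on the right; area = ∫[-4,-3] (-2*v**2 - 14*v - 24) dv = 1/3.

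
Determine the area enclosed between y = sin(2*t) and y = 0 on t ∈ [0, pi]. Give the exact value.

The difference (sin(2*t)) - (0) = sin(2*t) changes sign at t = pi/2 inside [0, pi], so split the integral there.
∫[0,pi/2] (sin(2*t)) dt = 1.
∫[pi/2,pi] (sin(2*t)) dt = -1; the area of that piece is 1.
Total area = 1 + 1 = 2.

2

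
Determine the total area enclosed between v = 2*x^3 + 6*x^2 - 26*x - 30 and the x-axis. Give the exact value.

256

The curve meets the x-axis where 2*x^3 + 6*x^2 - 26*x - 30 = 0, i.e. 2*(x - 3)*(x + 1)*(x + 5) = 0, at x = -5, -1, 3.
On [-5, -1] the curve lies above the axis; ∫[-5,-1] (2*x^3 + 6*x^2 - 26*x - 30) dx = 128, giving area 128.
On [-1, 3] the curve lies below the axis; ∫[-1,3] (2*x^3 + 6*x^2 - 26*x - 30) dx = -128, giving area 128.
Total area = 128 + 128 = 256.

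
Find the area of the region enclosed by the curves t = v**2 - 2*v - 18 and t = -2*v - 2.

Both boundary curves give t as a function of v, so integrate with respect to v. Setting them equal: v**2 - 16 = 0, i.e. (v - 4)*(v + 4) = 0, so they meet at v = -4, 4.
For v in [-4, 4], t = v**2 - 2*v - 18 is on the left; area = ∫[-4,4] (-(v**2 - 16)) dv = 256/3.

256/3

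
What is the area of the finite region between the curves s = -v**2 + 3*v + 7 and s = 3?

125/6

Both boundary curves give s as a function of v, so integrate with respect to v. Setting them equal: -v**2 + 3*v + 4 = 0, i.e. -(v - 4)*(v + 1) = 0, so they meet at v = -1, 4.
For v in [-1, 4], s = -v**2 + 3*v + 7 is on the right; area = ∫[-1,4] (-v**2 + 3*v + 4) dv = 125/6.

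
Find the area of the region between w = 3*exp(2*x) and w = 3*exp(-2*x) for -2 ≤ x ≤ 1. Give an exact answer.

The difference (3*exp(2*x)) - (3*exp(-2*x)) = 3*exp(2*x) - 3*exp(-2*x) changes sign at x = 0 inside [-2, 1], so split the integral there.
∫[-2,0] (3*exp(2*x) - 3*exp(-2*x)) dx = -3*exp(4)/2 - 3*exp(-4)/2 + 3; the area of that piece is -3 + 3*exp(-4)/2 + 3*exp(4)/2.
∫[0,1] (3*exp(2*x) - 3*exp(-2*x)) dx = -3 + 3*exp(-2)/2 + 3*exp(2)/2.
Total area = (-3 + 3*exp(-4)/2 + 3*exp(4)/2) + (-3 + 3*exp(-2)/2 + 3*exp(2)/2) = -6 + 3*exp(-4)/2 + 3*exp(-2)/2 + 3*exp(2)/2 + 3*exp(4)/2.

-6 + 3*exp(-4)/2 + 3*exp(-2)/2 + 3*exp(2)/2 + 3*exp(4)/2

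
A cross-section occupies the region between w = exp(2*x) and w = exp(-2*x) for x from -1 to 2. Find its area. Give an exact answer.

The difference (exp(2*x)) - (exp(-2*x)) = exp(2*x) - exp(-2*x) changes sign at x = 0 inside [-1, 2], so split the integral there.
∫[-1,0] (exp(2*x) - exp(-2*x)) dx = -exp(2)/2 - exp(-2)/2 + 1; the area of that piece is -1 + exp(-2)/2 + exp(2)/2.
∫[0,2] (exp(2*x) - exp(-2*x)) dx = -1 + exp(-4)/2 + exp(4)/2.
Total area = (-1 + exp(-2)/2 + exp(2)/2) + (-1 + exp(-4)/2 + exp(4)/2) = -2 + exp(-4)/2 + exp(-2)/2 + exp(2)/2 + exp(4)/2.

-2 + exp(-4)/2 + exp(-2)/2 + exp(2)/2 + exp(4)/2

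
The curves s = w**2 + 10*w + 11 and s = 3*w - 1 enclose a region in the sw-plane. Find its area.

Both boundary curves give s as a function of w, so integrate with respect to w. Setting them equal: w**2 + 7*w + 12 = 0, i.e. (w + 3)*(w + 4) = 0, so they meet at w = -4, -3.
For w in [-4, -3], s = w**2 + 10*w + 11 is on the left; area = ∫[-4,-3] (-(w**2 + 7*w + 12)) dw = 1/6.

1/6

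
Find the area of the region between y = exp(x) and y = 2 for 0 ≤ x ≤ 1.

The difference (exp(x)) - (2) = exp(x) - 2 changes sign at x = log(2) inside [0, 1], so split the integral there.
∫[0,log(2)] (exp(x) - 2) dx = 1 - log(4); the area of that piece is -1 + log(4).
∫[log(2),1] (exp(x) - 2) dx = -4 + 2*log(2) + exp(1).
Total area = (-1 + log(4)) + (-4 + 2*log(2) + exp(1)) = -5 + exp(1) + 4*log(2).

-5 + exp(1) + 4*log(2)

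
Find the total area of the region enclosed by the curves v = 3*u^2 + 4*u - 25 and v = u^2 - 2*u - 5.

Set the curves equal: 3*u^2 + 4*u - 25 = u^2 - 2*u - 5, so 2*u^2 + 6*u - 20 = 0, which factors as 2*(u - 2)*(u + 5) = 0. The curves meet at u = -5, 2.
On [-5, 2], v = u^2 - 2*u - 5 is on top; that piece has area ∫[-5,2] (-(2*u^2 + 6*u - 20)) du = 343/3.

343/3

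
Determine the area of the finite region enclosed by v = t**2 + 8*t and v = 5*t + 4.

125/6

Set the curves equal: t**2 + 8*t = 5*t + 4, so t**2 + 3*t - 4 = 0, which factors as (t - 1)*(t + 4) = 0. The curves meet at t = -4, 1.
On [-4, 1], v = 5*t + 4 is on top; that piece has area ∫[-4,1] (-(t**2 + 3*t - 4)) dt = 125/6.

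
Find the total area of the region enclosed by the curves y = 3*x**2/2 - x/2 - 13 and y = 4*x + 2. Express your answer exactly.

Set the curves equal: 3*x**2/2 - x/2 - 13 = 4*x + 2, so 3*x**2/2 - 9*x/2 - 15 = 0, which factors as 3*(x - 5)*(x + 2)/2 = 0. The curves meet at x = -2, 5.
On [-2, 5], y = 4*x + 2 is on top; that piece has area ∫[-2,5] (-(3*x**2/2 - 9*x/2 - 15)) dx = 343/4.

343/4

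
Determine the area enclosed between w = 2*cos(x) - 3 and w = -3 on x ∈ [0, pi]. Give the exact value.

The difference (2*cos(x) - 3) - (-3) = 2*cos(x) changes sign at x = pi/2 inside [0, pi], so split the integral there.
∫[0,pi/2] (2*cos(x)) dx = 2.
∫[pi/2,pi] (2*cos(x)) dx = -2; the area of that piece is 2.
Total area = 2 + 2 = 4.

4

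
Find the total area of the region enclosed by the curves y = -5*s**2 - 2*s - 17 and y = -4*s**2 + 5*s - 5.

Set the curves equal: -5*s**2 - 2*s - 17 = -4*s**2 + 5*s - 5, so -s**2 - 7*s - 12 = 0, which factors as -(s + 3)*(s + 4) = 0. The curves meet at s = -4, -3.
On [-4, -3], y = -5*s**2 - 2*s - 17 is on top; that piece has area ∫[-4,-3] (-s**2 - 7*s - 12) ds = 1/6.

1/6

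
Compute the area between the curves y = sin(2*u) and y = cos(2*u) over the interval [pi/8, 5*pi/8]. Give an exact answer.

On [pi/8, 5*pi/8], (sin(2*u)) - (cos(2*u)) = sin(2*u) - cos(2*u) is ≥ 0 throughout, so the area is a single integral of |sin(2*u) - cos(2*u)|.
∫[pi/8,5*pi/8] (sin(2*u) - cos(2*u)) du = sqrt(2).

sqrt(2)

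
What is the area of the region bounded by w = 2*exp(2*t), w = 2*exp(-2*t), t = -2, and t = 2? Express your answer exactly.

The difference (2*exp(2*t)) - (2*exp(-2*t)) = 2*exp(2*t) - 2*exp(-2*t) changes sign at t = 0 inside [-2, 2], so split the integral there.
∫[-2,0] (2*exp(2*t) - 2*exp(-2*t)) dt = -exp(4) - exp(-4) + 2; the area of that piece is -2 + exp(-4) + exp(4).
∫[0,2] (2*exp(2*t) - 2*exp(-2*t)) dt = -2 + exp(-4) + exp(4).
Total area = (-2 + exp(-4) + exp(4)) + (-2 + exp(-4) + exp(4)) = -4 + 2*exp(-4) + 2*exp(4).

-4 + 2*exp(-4) + 2*exp(4)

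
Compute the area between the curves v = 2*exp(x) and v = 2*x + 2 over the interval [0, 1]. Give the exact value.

On [0, 1], (2*exp(x)) - (2*x + 2) = -2*x + 2*exp(x) - 2 is ≥ 0 throughout, so the area is a single integral of |-2*x + 2*exp(x) - 2|.
∫[0,1] (-2*x + 2*exp(x) - 2) dx = -5 + 2*exp(1).

-5 + 2*exp(1)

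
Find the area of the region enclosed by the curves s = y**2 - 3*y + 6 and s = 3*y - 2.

Both boundary curves give s as a function of y, so integrate with respect to y. Setting them equal: y**2 - 6*y + 8 = 0, i.e. (y - 4)*(y - 2) = 0, so they meet at y = 2, 4.
For y in [2, 4], s = y**2 - 3*y + 6 is on the left; area = ∫[2,4] (-(y**2 - 6*y + 8)) dy = 4/3.

4/3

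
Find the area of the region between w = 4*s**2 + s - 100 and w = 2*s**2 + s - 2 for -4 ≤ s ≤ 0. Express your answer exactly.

1048/3

On [-4, 0], (4*s**2 + s - 100) - (2*s**2 + s - 2) = 2*s**2 - 98 is ≤ 0 throughout, so the area is a single integral of |2*s**2 - 98|.
∫[-4,0] (2*s**2 - 98) ds = -1048/3; the area of that piece is 1048/3.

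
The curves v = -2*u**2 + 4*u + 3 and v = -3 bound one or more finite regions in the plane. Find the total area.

64/3

Set the curves equal: -2*u**2 + 4*u + 3 = -3, so -2*u**2 + 4*u + 6 = 0, which factors as -2*(u - 3)*(u + 1) = 0. The curves meet at u = -1, 3.
On [-1, 3], v = -2*u**2 + 4*u + 3 is on top; that piece has area ∫[-1,3] (-2*u**2 + 4*u + 6) du = 64/3.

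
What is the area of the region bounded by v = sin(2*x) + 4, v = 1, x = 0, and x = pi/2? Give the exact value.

On [0, pi/2], (sin(2*x) + 4) - (1) = sin(2*x) + 3 is ≥ 0 throughout, so the area is a single integral of |sin(2*x) + 3|.
∫[0,pi/2] (sin(2*x) + 3) dx = 1 + 3*pi/2.

1 + 3*pi/2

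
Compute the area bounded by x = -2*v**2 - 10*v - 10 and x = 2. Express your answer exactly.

Both boundary curves give x as a function of v, so integrate with respect to v. Setting them equal: -2*v**2 - 10*v - 12 = 0, i.e. -2*(v + 2)*(v + 3) = 0, so they meet at v = -3, -2.
For v in [-3, -2], x = -2*v**2 - 10*v - 10 is on the right; area = ∫[-3,-2] (-2*v**2 - 10*v - 12) dv = 1/3.

1/3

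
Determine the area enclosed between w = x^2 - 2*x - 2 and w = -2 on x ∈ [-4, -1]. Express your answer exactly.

On [-4, -1], (x^2 - 2*x - 2) - (-2) = x^2 - 2*x is ≥ 0 throughout, so the area is a single integral of |x^2 - 2*x|.
∫[-4,-1] (x^2 - 2*x) dx = 36.

36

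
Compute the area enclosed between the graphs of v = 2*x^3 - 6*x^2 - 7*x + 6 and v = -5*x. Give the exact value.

16

Set the curves equal: 2*x^3 - 6*x^2 - 7*x + 6 = -5*x, so 2*x^3 - 6*x^2 - 2*x + 6 = 0, which factors as 2*(x - 3)*(x - 1)*(x + 1) = 0. The curves meet at x = -1, 1, 3.
On [-1, 1], v = 2*x^3 - 6*x^2 - 7*x + 6 is on top; that piece has area ∫[-1,1] (2*x^3 - 6*x^2 - 2*x + 6) dx = 8.
On [1, 3], v = -5*x is on top; that piece has area ∫[1,3] (-(2*x^3 - 6*x^2 - 2*x + 6)) dx = 8.
Total enclosed area = 8 + 8 = 16.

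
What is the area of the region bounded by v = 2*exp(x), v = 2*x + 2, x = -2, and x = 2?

On [-2, 2], (2*exp(x)) - (2*x + 2) = -2*x + 2*exp(x) - 2 is ≥ 0 throughout, so the area is a single integral of |-2*x + 2*exp(x) - 2|.
∫[-2,2] (-2*x + 2*exp(x) - 2) dx = -8 - 2*exp(-2) + 2*exp(2).

-8 - 2*exp(-2) + 2*exp(2)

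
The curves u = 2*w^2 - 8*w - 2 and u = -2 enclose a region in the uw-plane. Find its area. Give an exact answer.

64/3

Both boundary curves give u as a function of w, so integrate with respect to w. Setting them equal: 2*w^2 - 8*w = 0, i.e. 2*w*(w - 4) = 0, so they meet at w = 0, 4.
For w in [0, 4], u = 2*w^2 - 8*w - 2 is on the left; area = ∫[0,4] (-(2*w^2 - 8*w)) dw = 64/3.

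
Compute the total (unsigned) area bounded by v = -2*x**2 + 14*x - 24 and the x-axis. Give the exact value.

1/3

The curve meets the x-axis where -2*x**2 + 14*x - 24 = 0, i.e. -2*(x - 4)*(x - 3) = 0, at x = 3, 4.
On [3, 4] the curve lies above the axis; ∫[3,4] (-2*x**2 + 14*x - 24) dx = 1/3, giving area 1/3.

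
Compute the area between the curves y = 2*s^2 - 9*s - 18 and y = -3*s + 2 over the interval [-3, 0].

91/3

The difference (2*s^2 - 9*s - 18) - (-3*s + 2) = 2*s^2 - 6*s - 20 changes sign at s = -2 inside [-3, 0], so split the integral there.
∫[-3,-2] (2*s^2 - 6*s - 20) ds = 23/3.
∫[-2,0] (2*s^2 - 6*s - 20) ds = -68/3; the area of that piece is 68/3.
Total area = 23/3 + 68/3 = 91/3.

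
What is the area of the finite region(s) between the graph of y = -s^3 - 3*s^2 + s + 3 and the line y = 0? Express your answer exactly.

The curve meets the s-axis where -s^3 - 3*s^2 + s + 3 = 0, i.e. -(s - 1)*(s + 1)*(s + 3) = 0, at s = -3, -1, 1.
On [-3, -1] the curve lies below the axis; ∫[-3,-1] (-s^3 - 3*s^2 + s + 3) ds = -4, giving area 4.
On [-1, 1] the curve lies above the axis; ∫[-1,1] (-s^3 - 3*s^2 + s + 3) ds = 4, giving area 4.
Total area = 4 + 4 = 8.

8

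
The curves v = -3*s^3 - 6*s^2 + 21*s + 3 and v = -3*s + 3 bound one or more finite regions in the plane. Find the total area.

148

Set the curves equal: -3*s^3 - 6*s^2 + 21*s + 3 = -3*s + 3, so -3*s^3 - 6*s^2 + 24*s = 0, which factors as -3*s*(s - 2)*(s + 4) = 0. The curves meet at s = -4, 0, 2.
On [-4, 0], v = -3*s + 3 is on top; that piece has area ∫[-4,0] (-(-3*s^3 - 6*s^2 + 24*s)) ds = 128.
On [0, 2], v = -3*s^3 - 6*s^2 + 21*s + 3 is on top; that piece has area ∫[0,2] (-3*s^3 - 6*s^2 + 24*s) ds = 20.
Total enclosed area = 128 + 20 = 148.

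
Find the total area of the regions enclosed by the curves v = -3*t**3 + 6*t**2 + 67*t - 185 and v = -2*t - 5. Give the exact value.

Set the curves equal: -3*t**3 + 6*t**2 + 67*t - 185 = -2*t - 5, so -3*t**3 + 6*t**2 + 69*t - 180 = 0, which factors as -3*(t - 4)*(t - 3)*(t + 5) = 0. The curves meet at t = -5, 3, 4.
On [-5, 3], v = -2*t - 5 is on top; that piece has area ∫[-5,3] (-(-3*t**3 + 6*t**2 + 69*t - 180)) dt = 1280.
On [3, 4], v = -3*t**3 + 6*t**2 + 67*t - 185 is on top; that piece has area ∫[3,4] (-3*t**3 + 6*t**2 + 69*t - 180) dt = 17/4.
Total enclosed area = 1280 + 17/4 = 5137/4.

5137/4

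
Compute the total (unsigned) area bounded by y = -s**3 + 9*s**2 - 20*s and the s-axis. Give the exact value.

The curve meets the s-axis where -s**3 + 9*s**2 - 20*s = 0, i.e. -s*(s - 5)*(s - 4) = 0, at s = 0, 4, 5.
On [0, 4] the curve lies below the axis; ∫[0,4] (-s**3 + 9*s**2 - 20*s) ds = -32, giving area 32.
On [4, 5] the curve lies above the axis; ∫[4,5] (-s**3 + 9*s**2 - 20*s) ds = 3/4, giving area 3/4.
Total area = 32 + 3/4 = 131/4.

131/4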